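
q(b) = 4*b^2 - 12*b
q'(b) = 8*b - 12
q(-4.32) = 126.49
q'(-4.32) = -46.56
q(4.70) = 31.96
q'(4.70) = 25.60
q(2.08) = -7.65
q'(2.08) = 4.64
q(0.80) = -7.04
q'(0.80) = -5.60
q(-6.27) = 232.49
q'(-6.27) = -62.16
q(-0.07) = 0.86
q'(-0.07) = -12.56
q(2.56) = -4.51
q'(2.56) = 8.48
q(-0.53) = 7.48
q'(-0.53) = -16.24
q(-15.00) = 1080.00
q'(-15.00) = -132.00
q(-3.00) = 72.00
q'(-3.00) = -36.00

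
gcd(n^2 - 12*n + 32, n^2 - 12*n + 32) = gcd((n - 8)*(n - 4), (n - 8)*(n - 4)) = n^2 - 12*n + 32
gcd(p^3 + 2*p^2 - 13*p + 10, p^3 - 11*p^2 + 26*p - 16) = p^2 - 3*p + 2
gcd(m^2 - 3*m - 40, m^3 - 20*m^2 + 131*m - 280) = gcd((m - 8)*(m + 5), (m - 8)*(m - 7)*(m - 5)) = m - 8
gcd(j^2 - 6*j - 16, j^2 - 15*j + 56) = j - 8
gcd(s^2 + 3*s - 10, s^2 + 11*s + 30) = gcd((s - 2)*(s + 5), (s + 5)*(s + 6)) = s + 5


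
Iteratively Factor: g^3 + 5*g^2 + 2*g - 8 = (g - 1)*(g^2 + 6*g + 8) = (g - 1)*(g + 2)*(g + 4)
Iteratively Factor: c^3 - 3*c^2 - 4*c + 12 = (c - 2)*(c^2 - c - 6) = (c - 3)*(c - 2)*(c + 2)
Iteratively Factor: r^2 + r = (r + 1)*(r)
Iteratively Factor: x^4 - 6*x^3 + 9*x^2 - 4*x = (x - 1)*(x^3 - 5*x^2 + 4*x) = x*(x - 1)*(x^2 - 5*x + 4) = x*(x - 4)*(x - 1)*(x - 1)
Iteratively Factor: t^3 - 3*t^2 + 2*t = (t - 2)*(t^2 - t) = t*(t - 2)*(t - 1)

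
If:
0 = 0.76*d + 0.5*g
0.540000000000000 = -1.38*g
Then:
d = 0.26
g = -0.39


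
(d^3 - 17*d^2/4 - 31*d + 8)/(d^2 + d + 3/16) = 4*(4*d^3 - 17*d^2 - 124*d + 32)/(16*d^2 + 16*d + 3)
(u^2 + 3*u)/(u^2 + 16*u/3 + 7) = 3*u/(3*u + 7)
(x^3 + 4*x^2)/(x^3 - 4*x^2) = (x + 4)/(x - 4)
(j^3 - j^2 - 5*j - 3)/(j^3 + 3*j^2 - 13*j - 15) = (j + 1)/(j + 5)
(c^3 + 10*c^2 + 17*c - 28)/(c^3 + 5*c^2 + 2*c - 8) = (c + 7)/(c + 2)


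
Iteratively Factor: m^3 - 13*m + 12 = (m - 1)*(m^2 + m - 12) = (m - 1)*(m + 4)*(m - 3)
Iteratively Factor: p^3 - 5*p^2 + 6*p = (p)*(p^2 - 5*p + 6) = p*(p - 2)*(p - 3)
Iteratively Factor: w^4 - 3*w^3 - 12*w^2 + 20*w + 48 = (w - 3)*(w^3 - 12*w - 16) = (w - 4)*(w - 3)*(w^2 + 4*w + 4) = (w - 4)*(w - 3)*(w + 2)*(w + 2)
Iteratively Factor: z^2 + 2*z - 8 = (z - 2)*(z + 4)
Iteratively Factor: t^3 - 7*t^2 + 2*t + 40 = (t - 5)*(t^2 - 2*t - 8) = (t - 5)*(t + 2)*(t - 4)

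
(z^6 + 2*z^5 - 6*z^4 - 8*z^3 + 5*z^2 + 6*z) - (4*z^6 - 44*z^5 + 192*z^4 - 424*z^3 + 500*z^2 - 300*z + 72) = -3*z^6 + 46*z^5 - 198*z^4 + 416*z^3 - 495*z^2 + 306*z - 72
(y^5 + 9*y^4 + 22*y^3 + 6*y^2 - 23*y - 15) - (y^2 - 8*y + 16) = y^5 + 9*y^4 + 22*y^3 + 5*y^2 - 15*y - 31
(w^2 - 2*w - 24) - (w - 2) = w^2 - 3*w - 22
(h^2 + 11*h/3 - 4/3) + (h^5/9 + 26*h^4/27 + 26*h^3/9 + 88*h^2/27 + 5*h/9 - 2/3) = h^5/9 + 26*h^4/27 + 26*h^3/9 + 115*h^2/27 + 38*h/9 - 2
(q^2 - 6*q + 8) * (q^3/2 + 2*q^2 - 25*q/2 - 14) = q^5/2 - q^4 - 41*q^3/2 + 77*q^2 - 16*q - 112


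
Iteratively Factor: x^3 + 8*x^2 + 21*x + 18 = (x + 3)*(x^2 + 5*x + 6) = (x + 2)*(x + 3)*(x + 3)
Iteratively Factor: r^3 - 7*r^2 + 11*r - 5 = (r - 1)*(r^2 - 6*r + 5) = (r - 1)^2*(r - 5)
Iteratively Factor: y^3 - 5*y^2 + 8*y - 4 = (y - 1)*(y^2 - 4*y + 4) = (y - 2)*(y - 1)*(y - 2)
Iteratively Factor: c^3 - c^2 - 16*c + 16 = (c + 4)*(c^2 - 5*c + 4) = (c - 1)*(c + 4)*(c - 4)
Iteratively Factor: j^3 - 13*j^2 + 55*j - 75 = (j - 3)*(j^2 - 10*j + 25) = (j - 5)*(j - 3)*(j - 5)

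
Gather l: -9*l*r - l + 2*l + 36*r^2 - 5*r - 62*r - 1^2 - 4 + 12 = l*(1 - 9*r) + 36*r^2 - 67*r + 7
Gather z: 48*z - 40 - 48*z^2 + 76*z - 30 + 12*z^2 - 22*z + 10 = -36*z^2 + 102*z - 60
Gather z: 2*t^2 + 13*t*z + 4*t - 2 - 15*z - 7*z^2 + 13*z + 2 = 2*t^2 + 4*t - 7*z^2 + z*(13*t - 2)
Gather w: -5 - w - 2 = -w - 7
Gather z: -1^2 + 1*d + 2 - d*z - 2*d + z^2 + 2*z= -d + z^2 + z*(2 - d) + 1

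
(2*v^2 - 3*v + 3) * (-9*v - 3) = -18*v^3 + 21*v^2 - 18*v - 9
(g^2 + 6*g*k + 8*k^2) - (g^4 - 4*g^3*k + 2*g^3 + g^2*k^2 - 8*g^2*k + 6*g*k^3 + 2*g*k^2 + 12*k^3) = -g^4 + 4*g^3*k - 2*g^3 - g^2*k^2 + 8*g^2*k + g^2 - 6*g*k^3 - 2*g*k^2 + 6*g*k - 12*k^3 + 8*k^2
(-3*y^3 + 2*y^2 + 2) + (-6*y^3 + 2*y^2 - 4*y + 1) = -9*y^3 + 4*y^2 - 4*y + 3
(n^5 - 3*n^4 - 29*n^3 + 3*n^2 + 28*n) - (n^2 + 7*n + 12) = n^5 - 3*n^4 - 29*n^3 + 2*n^2 + 21*n - 12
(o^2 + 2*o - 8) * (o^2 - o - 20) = o^4 + o^3 - 30*o^2 - 32*o + 160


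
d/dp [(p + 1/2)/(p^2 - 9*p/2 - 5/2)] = -1/(p^2 - 10*p + 25)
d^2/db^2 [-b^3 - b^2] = -6*b - 2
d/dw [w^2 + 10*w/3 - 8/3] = 2*w + 10/3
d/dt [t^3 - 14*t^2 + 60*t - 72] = 3*t^2 - 28*t + 60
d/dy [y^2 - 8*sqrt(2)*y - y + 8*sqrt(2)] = 2*y - 8*sqrt(2) - 1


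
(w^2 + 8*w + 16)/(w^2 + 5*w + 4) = (w + 4)/(w + 1)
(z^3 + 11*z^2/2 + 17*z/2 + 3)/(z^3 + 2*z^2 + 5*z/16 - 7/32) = 16*(z^2 + 5*z + 6)/(16*z^2 + 24*z - 7)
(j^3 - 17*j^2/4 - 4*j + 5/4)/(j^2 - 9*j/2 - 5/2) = (4*j^2 + 3*j - 1)/(2*(2*j + 1))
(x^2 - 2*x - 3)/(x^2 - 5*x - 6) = (x - 3)/(x - 6)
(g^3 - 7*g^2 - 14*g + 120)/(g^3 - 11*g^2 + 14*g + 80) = (g^2 - 2*g - 24)/(g^2 - 6*g - 16)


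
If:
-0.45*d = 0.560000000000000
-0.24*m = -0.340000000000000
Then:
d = -1.24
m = 1.42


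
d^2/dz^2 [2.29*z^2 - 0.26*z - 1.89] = 4.58000000000000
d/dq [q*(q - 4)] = 2*q - 4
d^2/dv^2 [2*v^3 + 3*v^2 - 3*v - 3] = 12*v + 6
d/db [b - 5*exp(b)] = 1 - 5*exp(b)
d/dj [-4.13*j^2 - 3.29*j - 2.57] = -8.26*j - 3.29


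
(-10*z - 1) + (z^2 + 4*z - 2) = z^2 - 6*z - 3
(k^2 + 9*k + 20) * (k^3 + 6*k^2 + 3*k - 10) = k^5 + 15*k^4 + 77*k^3 + 137*k^2 - 30*k - 200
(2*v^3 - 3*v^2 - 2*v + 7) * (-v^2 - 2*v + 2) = -2*v^5 - v^4 + 12*v^3 - 9*v^2 - 18*v + 14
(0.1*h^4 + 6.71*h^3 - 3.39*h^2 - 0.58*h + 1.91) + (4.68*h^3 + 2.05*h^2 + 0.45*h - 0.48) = 0.1*h^4 + 11.39*h^3 - 1.34*h^2 - 0.13*h + 1.43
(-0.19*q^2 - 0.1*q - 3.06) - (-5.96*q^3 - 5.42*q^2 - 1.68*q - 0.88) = 5.96*q^3 + 5.23*q^2 + 1.58*q - 2.18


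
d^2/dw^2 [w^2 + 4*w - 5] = 2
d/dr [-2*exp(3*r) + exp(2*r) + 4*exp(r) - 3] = 2*(-3*exp(2*r) + exp(r) + 2)*exp(r)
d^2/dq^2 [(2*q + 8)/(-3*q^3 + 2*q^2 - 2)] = 4*(-q^2*(q + 4)*(9*q - 4)^2 + (9*q^2 - 4*q + (q + 4)*(9*q - 2))*(3*q^3 - 2*q^2 + 2))/(3*q^3 - 2*q^2 + 2)^3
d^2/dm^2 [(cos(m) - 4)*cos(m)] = 4*cos(m) - 2*cos(2*m)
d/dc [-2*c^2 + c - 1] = 1 - 4*c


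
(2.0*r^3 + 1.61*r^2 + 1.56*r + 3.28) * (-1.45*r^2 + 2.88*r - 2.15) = -2.9*r^5 + 3.4255*r^4 - 1.9252*r^3 - 3.7247*r^2 + 6.0924*r - 7.052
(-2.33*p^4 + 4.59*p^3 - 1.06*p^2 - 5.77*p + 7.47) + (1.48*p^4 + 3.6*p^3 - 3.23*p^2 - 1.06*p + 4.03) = -0.85*p^4 + 8.19*p^3 - 4.29*p^2 - 6.83*p + 11.5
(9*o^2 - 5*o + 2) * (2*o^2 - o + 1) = 18*o^4 - 19*o^3 + 18*o^2 - 7*o + 2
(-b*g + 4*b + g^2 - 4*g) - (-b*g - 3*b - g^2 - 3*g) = 7*b + 2*g^2 - g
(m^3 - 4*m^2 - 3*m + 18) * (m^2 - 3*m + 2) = m^5 - 7*m^4 + 11*m^3 + 19*m^2 - 60*m + 36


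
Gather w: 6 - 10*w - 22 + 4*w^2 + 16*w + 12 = 4*w^2 + 6*w - 4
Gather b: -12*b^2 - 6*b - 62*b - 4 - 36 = -12*b^2 - 68*b - 40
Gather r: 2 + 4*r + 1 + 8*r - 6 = 12*r - 3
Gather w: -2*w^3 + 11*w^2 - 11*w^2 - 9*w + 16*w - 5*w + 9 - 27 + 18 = -2*w^3 + 2*w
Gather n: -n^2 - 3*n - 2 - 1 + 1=-n^2 - 3*n - 2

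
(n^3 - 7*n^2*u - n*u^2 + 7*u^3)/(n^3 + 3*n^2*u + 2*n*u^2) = (n^2 - 8*n*u + 7*u^2)/(n*(n + 2*u))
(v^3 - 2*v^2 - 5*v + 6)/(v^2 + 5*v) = (v^3 - 2*v^2 - 5*v + 6)/(v*(v + 5))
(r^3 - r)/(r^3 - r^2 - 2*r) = (r - 1)/(r - 2)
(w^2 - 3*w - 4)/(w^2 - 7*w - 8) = (w - 4)/(w - 8)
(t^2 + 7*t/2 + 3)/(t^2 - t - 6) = (t + 3/2)/(t - 3)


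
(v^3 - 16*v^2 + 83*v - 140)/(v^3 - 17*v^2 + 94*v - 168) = (v - 5)/(v - 6)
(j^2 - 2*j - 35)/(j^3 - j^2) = (j^2 - 2*j - 35)/(j^2*(j - 1))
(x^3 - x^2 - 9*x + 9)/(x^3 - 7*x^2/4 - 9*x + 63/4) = 4*(x - 1)/(4*x - 7)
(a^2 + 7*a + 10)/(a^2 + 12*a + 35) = (a + 2)/(a + 7)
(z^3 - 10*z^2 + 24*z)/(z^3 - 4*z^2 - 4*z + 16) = z*(z - 6)/(z^2 - 4)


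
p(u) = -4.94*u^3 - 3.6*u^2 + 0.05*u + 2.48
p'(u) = -14.82*u^2 - 7.2*u + 0.05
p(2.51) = -98.19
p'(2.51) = -111.39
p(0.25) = 2.19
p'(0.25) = -2.68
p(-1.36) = 8.18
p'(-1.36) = -17.57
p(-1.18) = 5.52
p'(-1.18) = -12.09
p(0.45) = 1.32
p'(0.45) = -6.19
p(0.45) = 1.32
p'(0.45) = -6.19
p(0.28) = 2.10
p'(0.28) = -3.13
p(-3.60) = 186.12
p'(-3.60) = -166.10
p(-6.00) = 939.62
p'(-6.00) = -490.27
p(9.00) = -3889.93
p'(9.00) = -1265.17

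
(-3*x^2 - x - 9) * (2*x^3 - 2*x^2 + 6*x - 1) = -6*x^5 + 4*x^4 - 34*x^3 + 15*x^2 - 53*x + 9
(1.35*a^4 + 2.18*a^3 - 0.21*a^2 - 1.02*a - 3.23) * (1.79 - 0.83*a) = -1.1205*a^5 + 0.6071*a^4 + 4.0765*a^3 + 0.4707*a^2 + 0.8551*a - 5.7817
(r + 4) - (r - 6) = 10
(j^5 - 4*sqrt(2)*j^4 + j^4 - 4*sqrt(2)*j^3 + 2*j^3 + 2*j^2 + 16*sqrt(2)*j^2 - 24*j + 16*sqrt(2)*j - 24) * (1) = j^5 - 4*sqrt(2)*j^4 + j^4 - 4*sqrt(2)*j^3 + 2*j^3 + 2*j^2 + 16*sqrt(2)*j^2 - 24*j + 16*sqrt(2)*j - 24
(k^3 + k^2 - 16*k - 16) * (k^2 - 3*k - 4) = k^5 - 2*k^4 - 23*k^3 + 28*k^2 + 112*k + 64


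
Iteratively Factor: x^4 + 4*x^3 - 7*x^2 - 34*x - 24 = (x + 1)*(x^3 + 3*x^2 - 10*x - 24) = (x + 1)*(x + 4)*(x^2 - x - 6) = (x + 1)*(x + 2)*(x + 4)*(x - 3)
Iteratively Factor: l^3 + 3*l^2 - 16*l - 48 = (l + 4)*(l^2 - l - 12) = (l + 3)*(l + 4)*(l - 4)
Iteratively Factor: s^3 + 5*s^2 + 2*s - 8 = (s + 2)*(s^2 + 3*s - 4) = (s + 2)*(s + 4)*(s - 1)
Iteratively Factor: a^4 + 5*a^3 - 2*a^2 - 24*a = (a)*(a^3 + 5*a^2 - 2*a - 24) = a*(a + 3)*(a^2 + 2*a - 8) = a*(a - 2)*(a + 3)*(a + 4)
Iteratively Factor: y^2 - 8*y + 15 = (y - 3)*(y - 5)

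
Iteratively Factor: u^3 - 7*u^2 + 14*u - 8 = (u - 1)*(u^2 - 6*u + 8) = (u - 2)*(u - 1)*(u - 4)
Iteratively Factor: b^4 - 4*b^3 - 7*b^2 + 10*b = (b - 1)*(b^3 - 3*b^2 - 10*b) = (b - 1)*(b + 2)*(b^2 - 5*b) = (b - 5)*(b - 1)*(b + 2)*(b)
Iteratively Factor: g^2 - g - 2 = (g - 2)*(g + 1)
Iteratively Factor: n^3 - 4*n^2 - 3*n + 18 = (n - 3)*(n^2 - n - 6) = (n - 3)*(n + 2)*(n - 3)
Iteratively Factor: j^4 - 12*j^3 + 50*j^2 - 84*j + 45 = (j - 3)*(j^3 - 9*j^2 + 23*j - 15) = (j - 3)^2*(j^2 - 6*j + 5) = (j - 5)*(j - 3)^2*(j - 1)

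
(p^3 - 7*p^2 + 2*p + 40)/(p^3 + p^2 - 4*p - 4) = (p^2 - 9*p + 20)/(p^2 - p - 2)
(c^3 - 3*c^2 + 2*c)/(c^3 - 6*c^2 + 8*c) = (c - 1)/(c - 4)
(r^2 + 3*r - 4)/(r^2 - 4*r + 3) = (r + 4)/(r - 3)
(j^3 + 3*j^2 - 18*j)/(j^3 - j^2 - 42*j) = (j - 3)/(j - 7)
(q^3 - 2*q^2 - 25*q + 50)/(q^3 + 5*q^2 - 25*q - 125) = (q - 2)/(q + 5)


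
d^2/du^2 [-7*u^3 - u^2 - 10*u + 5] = -42*u - 2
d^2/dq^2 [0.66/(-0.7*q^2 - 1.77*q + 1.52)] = (0.6468*q^2 + 1.63548*q - 0.66*(1.4*q + 1.77)*(2.8*q + 3.54) - 1.40448)/(0.7*q^2 + 1.77*q - 1.52)^3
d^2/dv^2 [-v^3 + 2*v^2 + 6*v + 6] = 4 - 6*v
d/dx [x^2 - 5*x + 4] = 2*x - 5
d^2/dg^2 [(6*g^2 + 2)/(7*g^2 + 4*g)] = 4*(-84*g^3 + 147*g^2 + 84*g + 16)/(g^3*(343*g^3 + 588*g^2 + 336*g + 64))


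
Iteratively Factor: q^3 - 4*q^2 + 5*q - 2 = (q - 1)*(q^2 - 3*q + 2) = (q - 1)^2*(q - 2)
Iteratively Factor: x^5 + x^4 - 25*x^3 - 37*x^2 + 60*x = (x + 4)*(x^4 - 3*x^3 - 13*x^2 + 15*x) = (x - 1)*(x + 4)*(x^3 - 2*x^2 - 15*x) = (x - 5)*(x - 1)*(x + 4)*(x^2 + 3*x) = (x - 5)*(x - 1)*(x + 3)*(x + 4)*(x)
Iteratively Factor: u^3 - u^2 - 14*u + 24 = (u - 3)*(u^2 + 2*u - 8) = (u - 3)*(u + 4)*(u - 2)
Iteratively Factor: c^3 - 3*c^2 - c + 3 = (c - 1)*(c^2 - 2*c - 3) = (c - 3)*(c - 1)*(c + 1)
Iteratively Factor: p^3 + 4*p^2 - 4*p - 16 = (p - 2)*(p^2 + 6*p + 8) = (p - 2)*(p + 2)*(p + 4)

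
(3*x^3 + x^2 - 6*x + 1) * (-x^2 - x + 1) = -3*x^5 - 4*x^4 + 8*x^3 + 6*x^2 - 7*x + 1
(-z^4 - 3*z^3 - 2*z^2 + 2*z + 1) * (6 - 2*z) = 2*z^5 - 14*z^3 - 16*z^2 + 10*z + 6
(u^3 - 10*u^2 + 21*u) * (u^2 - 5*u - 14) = u^5 - 15*u^4 + 57*u^3 + 35*u^2 - 294*u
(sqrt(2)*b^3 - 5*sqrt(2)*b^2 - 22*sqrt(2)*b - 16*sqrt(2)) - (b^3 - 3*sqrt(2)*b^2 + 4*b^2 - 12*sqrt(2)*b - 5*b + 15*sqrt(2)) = -b^3 + sqrt(2)*b^3 - 4*b^2 - 2*sqrt(2)*b^2 - 10*sqrt(2)*b + 5*b - 31*sqrt(2)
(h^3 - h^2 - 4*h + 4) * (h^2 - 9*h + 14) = h^5 - 10*h^4 + 19*h^3 + 26*h^2 - 92*h + 56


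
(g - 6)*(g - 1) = g^2 - 7*g + 6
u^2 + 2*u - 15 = (u - 3)*(u + 5)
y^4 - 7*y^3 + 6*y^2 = y^2*(y - 6)*(y - 1)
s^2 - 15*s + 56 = (s - 8)*(s - 7)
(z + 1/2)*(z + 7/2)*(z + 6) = z^3 + 10*z^2 + 103*z/4 + 21/2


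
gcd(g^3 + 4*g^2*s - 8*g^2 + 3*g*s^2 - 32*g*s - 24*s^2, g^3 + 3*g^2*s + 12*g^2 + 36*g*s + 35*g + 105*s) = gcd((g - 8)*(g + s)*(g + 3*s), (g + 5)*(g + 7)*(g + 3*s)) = g + 3*s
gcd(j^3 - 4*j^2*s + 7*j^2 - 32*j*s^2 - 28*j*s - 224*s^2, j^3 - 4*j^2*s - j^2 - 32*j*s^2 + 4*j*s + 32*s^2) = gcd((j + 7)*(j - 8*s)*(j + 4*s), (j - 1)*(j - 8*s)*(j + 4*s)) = -j^2 + 4*j*s + 32*s^2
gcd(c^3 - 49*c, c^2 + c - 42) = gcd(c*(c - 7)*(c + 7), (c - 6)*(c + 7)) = c + 7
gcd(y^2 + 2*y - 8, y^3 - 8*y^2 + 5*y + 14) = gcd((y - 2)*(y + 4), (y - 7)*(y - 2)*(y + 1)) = y - 2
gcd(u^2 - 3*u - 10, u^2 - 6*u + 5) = u - 5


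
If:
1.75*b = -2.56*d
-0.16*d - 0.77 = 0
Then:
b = 7.04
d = -4.81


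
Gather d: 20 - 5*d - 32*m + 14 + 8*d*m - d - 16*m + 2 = d*(8*m - 6) - 48*m + 36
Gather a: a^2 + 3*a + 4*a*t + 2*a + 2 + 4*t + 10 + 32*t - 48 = a^2 + a*(4*t + 5) + 36*t - 36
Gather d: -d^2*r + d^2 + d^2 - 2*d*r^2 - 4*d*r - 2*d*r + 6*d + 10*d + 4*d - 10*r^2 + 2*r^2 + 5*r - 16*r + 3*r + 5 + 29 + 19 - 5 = d^2*(2 - r) + d*(-2*r^2 - 6*r + 20) - 8*r^2 - 8*r + 48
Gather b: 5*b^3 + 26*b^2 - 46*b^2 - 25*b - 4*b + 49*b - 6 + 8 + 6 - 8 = 5*b^3 - 20*b^2 + 20*b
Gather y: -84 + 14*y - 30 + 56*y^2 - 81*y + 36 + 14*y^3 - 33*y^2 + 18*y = 14*y^3 + 23*y^2 - 49*y - 78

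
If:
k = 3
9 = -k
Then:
No Solution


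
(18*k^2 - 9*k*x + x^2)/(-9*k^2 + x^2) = (-6*k + x)/(3*k + x)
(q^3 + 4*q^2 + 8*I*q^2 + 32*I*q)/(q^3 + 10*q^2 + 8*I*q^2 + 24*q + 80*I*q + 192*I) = q/(q + 6)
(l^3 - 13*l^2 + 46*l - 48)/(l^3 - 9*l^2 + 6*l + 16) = (l - 3)/(l + 1)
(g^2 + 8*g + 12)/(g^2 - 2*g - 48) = (g + 2)/(g - 8)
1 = 1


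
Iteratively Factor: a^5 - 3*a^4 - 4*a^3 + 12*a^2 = (a + 2)*(a^4 - 5*a^3 + 6*a^2) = a*(a + 2)*(a^3 - 5*a^2 + 6*a) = a^2*(a + 2)*(a^2 - 5*a + 6) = a^2*(a - 3)*(a + 2)*(a - 2)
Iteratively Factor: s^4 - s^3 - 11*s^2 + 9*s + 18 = (s + 1)*(s^3 - 2*s^2 - 9*s + 18) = (s - 2)*(s + 1)*(s^2 - 9) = (s - 2)*(s + 1)*(s + 3)*(s - 3)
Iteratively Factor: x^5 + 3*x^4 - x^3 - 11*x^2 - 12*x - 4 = (x - 2)*(x^4 + 5*x^3 + 9*x^2 + 7*x + 2) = (x - 2)*(x + 2)*(x^3 + 3*x^2 + 3*x + 1) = (x - 2)*(x + 1)*(x + 2)*(x^2 + 2*x + 1) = (x - 2)*(x + 1)^2*(x + 2)*(x + 1)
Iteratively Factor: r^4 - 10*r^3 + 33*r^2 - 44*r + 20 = (r - 2)*(r^3 - 8*r^2 + 17*r - 10) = (r - 2)*(r - 1)*(r^2 - 7*r + 10) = (r - 2)^2*(r - 1)*(r - 5)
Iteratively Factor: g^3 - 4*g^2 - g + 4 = (g - 1)*(g^2 - 3*g - 4) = (g - 1)*(g + 1)*(g - 4)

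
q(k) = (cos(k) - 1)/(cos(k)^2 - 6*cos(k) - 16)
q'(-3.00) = -0.04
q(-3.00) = 0.22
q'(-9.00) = -0.11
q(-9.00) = 0.20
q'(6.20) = -0.00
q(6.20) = 0.00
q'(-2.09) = -0.12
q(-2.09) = 0.12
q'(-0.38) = -0.02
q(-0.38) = 0.00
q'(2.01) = 0.12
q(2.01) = 0.11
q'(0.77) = 0.04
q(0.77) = 0.01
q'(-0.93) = -0.05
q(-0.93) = 0.02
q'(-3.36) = 0.06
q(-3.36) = 0.22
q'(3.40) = -0.07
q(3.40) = 0.21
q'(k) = (2*sin(k)*cos(k) - 6*sin(k))*(cos(k) - 1)/(cos(k)^2 - 6*cos(k) - 16)^2 - sin(k)/(cos(k)^2 - 6*cos(k) - 16) = (cos(k)^2 - 2*cos(k) + 22)*sin(k)/(sin(k)^2 + 6*cos(k) + 15)^2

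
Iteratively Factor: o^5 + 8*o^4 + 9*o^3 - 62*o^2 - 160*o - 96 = (o + 1)*(o^4 + 7*o^3 + 2*o^2 - 64*o - 96) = (o - 3)*(o + 1)*(o^3 + 10*o^2 + 32*o + 32) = (o - 3)*(o + 1)*(o + 4)*(o^2 + 6*o + 8) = (o - 3)*(o + 1)*(o + 4)^2*(o + 2)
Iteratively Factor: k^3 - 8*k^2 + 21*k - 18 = (k - 2)*(k^2 - 6*k + 9) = (k - 3)*(k - 2)*(k - 3)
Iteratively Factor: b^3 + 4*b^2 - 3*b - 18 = (b + 3)*(b^2 + b - 6) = (b + 3)^2*(b - 2)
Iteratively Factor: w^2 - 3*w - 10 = (w + 2)*(w - 5)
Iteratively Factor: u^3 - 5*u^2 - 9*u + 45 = (u - 5)*(u^2 - 9) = (u - 5)*(u - 3)*(u + 3)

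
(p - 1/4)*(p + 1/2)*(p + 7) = p^3 + 29*p^2/4 + 13*p/8 - 7/8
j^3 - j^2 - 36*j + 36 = (j - 6)*(j - 1)*(j + 6)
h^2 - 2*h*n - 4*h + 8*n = (h - 4)*(h - 2*n)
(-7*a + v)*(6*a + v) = -42*a^2 - a*v + v^2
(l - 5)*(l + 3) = l^2 - 2*l - 15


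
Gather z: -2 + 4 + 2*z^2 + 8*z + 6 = 2*z^2 + 8*z + 8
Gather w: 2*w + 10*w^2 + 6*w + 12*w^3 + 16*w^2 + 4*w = 12*w^3 + 26*w^2 + 12*w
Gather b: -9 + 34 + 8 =33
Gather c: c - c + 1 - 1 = 0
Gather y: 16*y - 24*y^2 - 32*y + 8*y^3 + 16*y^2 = 8*y^3 - 8*y^2 - 16*y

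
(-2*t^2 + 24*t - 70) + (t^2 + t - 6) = -t^2 + 25*t - 76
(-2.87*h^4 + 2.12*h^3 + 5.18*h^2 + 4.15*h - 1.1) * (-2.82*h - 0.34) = 8.0934*h^5 - 5.0026*h^4 - 15.3284*h^3 - 13.4642*h^2 + 1.691*h + 0.374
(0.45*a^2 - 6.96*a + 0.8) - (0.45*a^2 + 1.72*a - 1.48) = 2.28 - 8.68*a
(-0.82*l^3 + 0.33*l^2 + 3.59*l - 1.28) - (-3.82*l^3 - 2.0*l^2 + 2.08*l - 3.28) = 3.0*l^3 + 2.33*l^2 + 1.51*l + 2.0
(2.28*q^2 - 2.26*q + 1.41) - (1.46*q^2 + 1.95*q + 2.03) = 0.82*q^2 - 4.21*q - 0.62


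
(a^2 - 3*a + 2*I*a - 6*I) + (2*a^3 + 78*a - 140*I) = 2*a^3 + a^2 + 75*a + 2*I*a - 146*I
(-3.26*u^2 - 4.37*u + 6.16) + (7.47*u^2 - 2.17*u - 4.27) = 4.21*u^2 - 6.54*u + 1.89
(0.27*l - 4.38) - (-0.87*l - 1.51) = 1.14*l - 2.87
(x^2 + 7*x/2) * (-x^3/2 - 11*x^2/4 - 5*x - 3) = -x^5/2 - 9*x^4/2 - 117*x^3/8 - 41*x^2/2 - 21*x/2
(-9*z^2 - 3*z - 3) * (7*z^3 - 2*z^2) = -63*z^5 - 3*z^4 - 15*z^3 + 6*z^2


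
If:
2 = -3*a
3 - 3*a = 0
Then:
No Solution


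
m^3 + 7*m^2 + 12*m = m*(m + 3)*(m + 4)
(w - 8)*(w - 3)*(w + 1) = w^3 - 10*w^2 + 13*w + 24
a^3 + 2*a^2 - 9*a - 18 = (a - 3)*(a + 2)*(a + 3)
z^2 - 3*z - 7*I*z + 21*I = (z - 3)*(z - 7*I)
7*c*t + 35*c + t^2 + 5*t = (7*c + t)*(t + 5)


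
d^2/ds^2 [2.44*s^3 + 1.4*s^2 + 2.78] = 14.64*s + 2.8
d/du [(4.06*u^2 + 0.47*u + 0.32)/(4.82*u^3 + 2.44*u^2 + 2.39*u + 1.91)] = (-19.5692*u^4 - 4.5308*u^3 + 3.9294*u^2 + 13.9476*u + 0.1329)/(23.2324*u^6 + 23.5216*u^5 + 28.9932*u^4 + 30.0756*u^3 + 15.0329*u^2 + 9.1298*u + 3.6481)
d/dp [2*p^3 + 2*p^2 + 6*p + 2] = 6*p^2 + 4*p + 6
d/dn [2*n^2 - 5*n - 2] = 4*n - 5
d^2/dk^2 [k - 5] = 0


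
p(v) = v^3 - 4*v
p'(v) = 3*v^2 - 4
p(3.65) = 34.03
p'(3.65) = 35.97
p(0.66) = -2.35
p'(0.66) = -2.69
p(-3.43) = -26.63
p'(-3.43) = 31.29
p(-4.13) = -53.92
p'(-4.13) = 47.17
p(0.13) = -0.52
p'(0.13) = -3.95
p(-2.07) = -0.59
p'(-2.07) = 8.85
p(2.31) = 3.09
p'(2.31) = 12.01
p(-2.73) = -9.43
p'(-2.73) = 18.36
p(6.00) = 192.00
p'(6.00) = 104.00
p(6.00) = 192.00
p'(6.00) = 104.00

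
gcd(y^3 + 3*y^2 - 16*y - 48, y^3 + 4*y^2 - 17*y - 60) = y^2 - y - 12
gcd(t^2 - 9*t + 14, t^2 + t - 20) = 1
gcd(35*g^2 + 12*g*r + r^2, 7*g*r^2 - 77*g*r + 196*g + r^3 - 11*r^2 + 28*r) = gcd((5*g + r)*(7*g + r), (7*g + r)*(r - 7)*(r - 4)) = 7*g + r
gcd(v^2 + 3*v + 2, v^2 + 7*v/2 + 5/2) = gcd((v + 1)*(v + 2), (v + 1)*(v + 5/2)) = v + 1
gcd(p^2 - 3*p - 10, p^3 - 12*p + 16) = 1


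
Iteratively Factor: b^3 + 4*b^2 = (b)*(b^2 + 4*b) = b*(b + 4)*(b)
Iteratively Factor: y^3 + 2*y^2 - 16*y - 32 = (y - 4)*(y^2 + 6*y + 8) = (y - 4)*(y + 2)*(y + 4)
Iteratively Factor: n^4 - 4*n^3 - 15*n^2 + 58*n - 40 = (n - 1)*(n^3 - 3*n^2 - 18*n + 40) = (n - 5)*(n - 1)*(n^2 + 2*n - 8) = (n - 5)*(n - 1)*(n + 4)*(n - 2)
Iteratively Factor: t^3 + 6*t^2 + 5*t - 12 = (t + 3)*(t^2 + 3*t - 4) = (t + 3)*(t + 4)*(t - 1)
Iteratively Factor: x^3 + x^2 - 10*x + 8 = (x + 4)*(x^2 - 3*x + 2) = (x - 2)*(x + 4)*(x - 1)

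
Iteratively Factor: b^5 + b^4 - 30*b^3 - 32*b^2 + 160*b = (b + 4)*(b^4 - 3*b^3 - 18*b^2 + 40*b) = (b - 5)*(b + 4)*(b^3 + 2*b^2 - 8*b) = (b - 5)*(b + 4)^2*(b^2 - 2*b) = (b - 5)*(b - 2)*(b + 4)^2*(b)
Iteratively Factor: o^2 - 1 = (o + 1)*(o - 1)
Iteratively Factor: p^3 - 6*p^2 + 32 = (p - 4)*(p^2 - 2*p - 8) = (p - 4)^2*(p + 2)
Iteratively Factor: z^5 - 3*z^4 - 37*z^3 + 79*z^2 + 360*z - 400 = (z + 4)*(z^4 - 7*z^3 - 9*z^2 + 115*z - 100) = (z - 5)*(z + 4)*(z^3 - 2*z^2 - 19*z + 20) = (z - 5)*(z - 1)*(z + 4)*(z^2 - z - 20) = (z - 5)*(z - 1)*(z + 4)^2*(z - 5)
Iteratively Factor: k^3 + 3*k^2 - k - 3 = (k + 1)*(k^2 + 2*k - 3) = (k - 1)*(k + 1)*(k + 3)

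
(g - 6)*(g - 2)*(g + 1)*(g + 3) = g^4 - 4*g^3 - 17*g^2 + 24*g + 36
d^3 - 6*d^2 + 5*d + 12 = (d - 4)*(d - 3)*(d + 1)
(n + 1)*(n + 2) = n^2 + 3*n + 2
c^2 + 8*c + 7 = (c + 1)*(c + 7)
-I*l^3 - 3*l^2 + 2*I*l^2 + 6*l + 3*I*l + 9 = (l - 3)*(l - 3*I)*(-I*l - I)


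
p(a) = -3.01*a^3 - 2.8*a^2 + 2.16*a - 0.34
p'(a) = -9.03*a^2 - 5.6*a + 2.16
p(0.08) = -0.19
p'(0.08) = 1.65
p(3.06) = -106.19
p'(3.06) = -99.53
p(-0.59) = -1.97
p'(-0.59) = 2.32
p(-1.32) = -1.15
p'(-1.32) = -6.18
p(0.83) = -2.20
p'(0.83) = -8.71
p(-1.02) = -2.26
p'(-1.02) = -1.52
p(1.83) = -24.21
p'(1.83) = -38.33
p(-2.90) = 43.26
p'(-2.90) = -57.54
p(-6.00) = 536.06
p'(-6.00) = -289.32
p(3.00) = -100.33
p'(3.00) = -95.91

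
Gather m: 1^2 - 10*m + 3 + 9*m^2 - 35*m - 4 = 9*m^2 - 45*m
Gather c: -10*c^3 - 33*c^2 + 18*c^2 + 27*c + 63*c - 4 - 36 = -10*c^3 - 15*c^2 + 90*c - 40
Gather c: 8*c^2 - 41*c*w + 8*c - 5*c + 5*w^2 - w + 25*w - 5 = 8*c^2 + c*(3 - 41*w) + 5*w^2 + 24*w - 5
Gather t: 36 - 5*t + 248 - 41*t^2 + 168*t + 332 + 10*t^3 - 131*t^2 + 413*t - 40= 10*t^3 - 172*t^2 + 576*t + 576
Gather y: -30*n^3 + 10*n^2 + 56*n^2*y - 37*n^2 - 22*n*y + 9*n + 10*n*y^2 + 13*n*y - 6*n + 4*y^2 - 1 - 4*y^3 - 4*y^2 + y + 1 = -30*n^3 - 27*n^2 + 10*n*y^2 + 3*n - 4*y^3 + y*(56*n^2 - 9*n + 1)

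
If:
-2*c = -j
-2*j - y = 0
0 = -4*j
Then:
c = 0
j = 0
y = 0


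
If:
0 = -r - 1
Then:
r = -1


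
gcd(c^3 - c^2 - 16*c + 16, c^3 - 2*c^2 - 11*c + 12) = c^2 - 5*c + 4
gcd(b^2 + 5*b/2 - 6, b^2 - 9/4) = b - 3/2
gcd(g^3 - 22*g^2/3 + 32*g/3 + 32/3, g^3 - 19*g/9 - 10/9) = g + 2/3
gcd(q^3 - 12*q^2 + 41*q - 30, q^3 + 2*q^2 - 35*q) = q - 5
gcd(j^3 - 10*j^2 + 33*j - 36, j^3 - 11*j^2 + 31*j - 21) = j - 3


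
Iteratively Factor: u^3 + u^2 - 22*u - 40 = (u - 5)*(u^2 + 6*u + 8) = (u - 5)*(u + 2)*(u + 4)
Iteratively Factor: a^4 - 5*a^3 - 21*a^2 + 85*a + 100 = (a - 5)*(a^3 - 21*a - 20) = (a - 5)*(a + 1)*(a^2 - a - 20) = (a - 5)*(a + 1)*(a + 4)*(a - 5)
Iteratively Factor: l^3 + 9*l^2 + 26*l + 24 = (l + 3)*(l^2 + 6*l + 8) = (l + 3)*(l + 4)*(l + 2)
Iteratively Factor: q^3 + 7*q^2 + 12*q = (q)*(q^2 + 7*q + 12) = q*(q + 3)*(q + 4)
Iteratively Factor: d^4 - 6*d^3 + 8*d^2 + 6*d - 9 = (d - 1)*(d^3 - 5*d^2 + 3*d + 9) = (d - 3)*(d - 1)*(d^2 - 2*d - 3) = (d - 3)^2*(d - 1)*(d + 1)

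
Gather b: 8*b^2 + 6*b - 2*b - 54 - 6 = 8*b^2 + 4*b - 60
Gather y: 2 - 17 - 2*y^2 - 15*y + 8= -2*y^2 - 15*y - 7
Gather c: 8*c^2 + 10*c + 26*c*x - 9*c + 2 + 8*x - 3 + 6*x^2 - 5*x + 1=8*c^2 + c*(26*x + 1) + 6*x^2 + 3*x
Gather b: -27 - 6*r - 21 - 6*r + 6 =-12*r - 42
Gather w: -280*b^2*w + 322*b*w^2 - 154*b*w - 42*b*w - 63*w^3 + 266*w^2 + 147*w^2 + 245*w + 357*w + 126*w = -63*w^3 + w^2*(322*b + 413) + w*(-280*b^2 - 196*b + 728)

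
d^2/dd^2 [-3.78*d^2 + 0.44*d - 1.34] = -7.56000000000000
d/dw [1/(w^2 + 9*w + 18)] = (-2*w - 9)/(w^2 + 9*w + 18)^2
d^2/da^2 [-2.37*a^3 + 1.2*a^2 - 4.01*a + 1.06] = 2.4 - 14.22*a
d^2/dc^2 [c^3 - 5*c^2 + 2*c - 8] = 6*c - 10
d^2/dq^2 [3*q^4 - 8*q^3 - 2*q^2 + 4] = 36*q^2 - 48*q - 4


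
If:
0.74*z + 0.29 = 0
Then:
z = -0.39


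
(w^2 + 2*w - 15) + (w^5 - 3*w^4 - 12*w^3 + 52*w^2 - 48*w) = w^5 - 3*w^4 - 12*w^3 + 53*w^2 - 46*w - 15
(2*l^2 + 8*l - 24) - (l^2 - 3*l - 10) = l^2 + 11*l - 14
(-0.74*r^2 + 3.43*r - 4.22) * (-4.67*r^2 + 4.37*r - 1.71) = 3.4558*r^4 - 19.2519*r^3 + 35.9619*r^2 - 24.3067*r + 7.2162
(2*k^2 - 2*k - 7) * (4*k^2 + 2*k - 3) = 8*k^4 - 4*k^3 - 38*k^2 - 8*k + 21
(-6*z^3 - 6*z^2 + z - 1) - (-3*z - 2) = -6*z^3 - 6*z^2 + 4*z + 1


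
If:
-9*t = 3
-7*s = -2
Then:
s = 2/7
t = -1/3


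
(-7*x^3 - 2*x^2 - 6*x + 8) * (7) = -49*x^3 - 14*x^2 - 42*x + 56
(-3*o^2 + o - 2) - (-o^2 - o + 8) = -2*o^2 + 2*o - 10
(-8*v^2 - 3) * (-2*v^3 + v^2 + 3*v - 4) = 16*v^5 - 8*v^4 - 18*v^3 + 29*v^2 - 9*v + 12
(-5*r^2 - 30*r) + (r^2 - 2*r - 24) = -4*r^2 - 32*r - 24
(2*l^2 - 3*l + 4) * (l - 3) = 2*l^3 - 9*l^2 + 13*l - 12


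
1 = 1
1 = 1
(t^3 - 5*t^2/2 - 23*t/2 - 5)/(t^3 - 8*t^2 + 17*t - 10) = (t^2 + 5*t/2 + 1)/(t^2 - 3*t + 2)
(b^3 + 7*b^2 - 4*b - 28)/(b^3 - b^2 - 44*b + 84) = (b + 2)/(b - 6)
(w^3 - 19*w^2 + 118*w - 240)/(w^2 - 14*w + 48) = w - 5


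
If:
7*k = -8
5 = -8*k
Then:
No Solution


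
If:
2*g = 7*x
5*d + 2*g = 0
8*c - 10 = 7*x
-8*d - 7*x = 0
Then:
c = 5/4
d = 0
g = 0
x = 0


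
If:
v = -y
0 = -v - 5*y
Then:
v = 0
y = 0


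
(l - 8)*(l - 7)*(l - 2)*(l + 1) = l^4 - 16*l^3 + 69*l^2 - 26*l - 112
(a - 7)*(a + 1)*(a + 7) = a^3 + a^2 - 49*a - 49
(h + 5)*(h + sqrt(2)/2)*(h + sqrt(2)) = h^3 + 3*sqrt(2)*h^2/2 + 5*h^2 + h + 15*sqrt(2)*h/2 + 5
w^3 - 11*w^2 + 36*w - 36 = (w - 6)*(w - 3)*(w - 2)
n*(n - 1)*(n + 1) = n^3 - n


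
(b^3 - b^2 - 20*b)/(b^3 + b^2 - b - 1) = b*(b^2 - b - 20)/(b^3 + b^2 - b - 1)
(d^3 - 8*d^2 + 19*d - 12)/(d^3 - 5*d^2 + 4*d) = (d - 3)/d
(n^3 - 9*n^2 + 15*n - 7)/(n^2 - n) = n - 8 + 7/n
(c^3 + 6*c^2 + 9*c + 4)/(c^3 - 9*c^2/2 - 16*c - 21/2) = 2*(c^2 + 5*c + 4)/(2*c^2 - 11*c - 21)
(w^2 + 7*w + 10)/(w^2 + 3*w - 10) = (w + 2)/(w - 2)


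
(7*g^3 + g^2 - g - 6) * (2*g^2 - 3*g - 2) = 14*g^5 - 19*g^4 - 19*g^3 - 11*g^2 + 20*g + 12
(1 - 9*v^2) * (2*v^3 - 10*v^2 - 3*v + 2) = -18*v^5 + 90*v^4 + 29*v^3 - 28*v^2 - 3*v + 2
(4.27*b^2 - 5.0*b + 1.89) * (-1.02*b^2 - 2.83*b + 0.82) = -4.3554*b^4 - 6.9841*b^3 + 15.7236*b^2 - 9.4487*b + 1.5498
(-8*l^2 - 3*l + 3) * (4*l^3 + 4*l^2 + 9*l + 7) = -32*l^5 - 44*l^4 - 72*l^3 - 71*l^2 + 6*l + 21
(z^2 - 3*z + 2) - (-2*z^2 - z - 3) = 3*z^2 - 2*z + 5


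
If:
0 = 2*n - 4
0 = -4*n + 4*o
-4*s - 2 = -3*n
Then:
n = 2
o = 2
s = 1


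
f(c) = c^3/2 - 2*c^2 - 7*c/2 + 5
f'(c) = 3*c^2/2 - 4*c - 7/2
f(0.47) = 2.97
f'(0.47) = -5.05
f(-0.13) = 5.42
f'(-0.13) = -2.95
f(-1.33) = 4.94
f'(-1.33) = 4.47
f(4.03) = -8.86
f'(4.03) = 4.74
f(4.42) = -6.37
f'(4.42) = 8.12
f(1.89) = -5.38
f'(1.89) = -5.70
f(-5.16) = -98.89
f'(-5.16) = 57.08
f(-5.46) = -116.90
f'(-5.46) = 63.06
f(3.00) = -10.00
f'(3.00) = -2.00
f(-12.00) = -1105.00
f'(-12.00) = 260.50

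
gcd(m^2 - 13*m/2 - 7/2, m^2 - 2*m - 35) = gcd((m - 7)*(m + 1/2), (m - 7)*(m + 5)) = m - 7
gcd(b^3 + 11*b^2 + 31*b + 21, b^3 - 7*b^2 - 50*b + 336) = b + 7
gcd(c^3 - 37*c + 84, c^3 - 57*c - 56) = c + 7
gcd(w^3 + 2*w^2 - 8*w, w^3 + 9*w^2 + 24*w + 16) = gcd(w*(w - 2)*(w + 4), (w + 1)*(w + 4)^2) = w + 4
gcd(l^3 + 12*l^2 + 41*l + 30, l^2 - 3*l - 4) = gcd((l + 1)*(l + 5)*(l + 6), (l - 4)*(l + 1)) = l + 1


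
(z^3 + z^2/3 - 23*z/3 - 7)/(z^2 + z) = z - 2/3 - 7/z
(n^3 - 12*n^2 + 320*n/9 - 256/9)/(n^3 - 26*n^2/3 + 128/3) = (n - 4/3)/(n + 2)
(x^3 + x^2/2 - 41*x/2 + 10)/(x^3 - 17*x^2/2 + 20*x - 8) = (x + 5)/(x - 4)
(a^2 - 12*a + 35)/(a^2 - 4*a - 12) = (-a^2 + 12*a - 35)/(-a^2 + 4*a + 12)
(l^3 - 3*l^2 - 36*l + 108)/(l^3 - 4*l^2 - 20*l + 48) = (l^2 + 3*l - 18)/(l^2 + 2*l - 8)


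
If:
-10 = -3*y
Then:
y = 10/3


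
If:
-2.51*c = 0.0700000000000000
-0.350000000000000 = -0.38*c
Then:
No Solution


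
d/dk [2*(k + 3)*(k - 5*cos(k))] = 2*k + 2*(k + 3)*(5*sin(k) + 1) - 10*cos(k)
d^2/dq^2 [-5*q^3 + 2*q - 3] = -30*q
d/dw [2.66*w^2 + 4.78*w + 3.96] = 5.32*w + 4.78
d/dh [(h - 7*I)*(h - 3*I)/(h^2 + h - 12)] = (h^2*(1 + 10*I) + 18*h + 21 + 120*I)/(h^4 + 2*h^3 - 23*h^2 - 24*h + 144)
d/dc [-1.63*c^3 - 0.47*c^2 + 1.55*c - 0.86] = -4.89*c^2 - 0.94*c + 1.55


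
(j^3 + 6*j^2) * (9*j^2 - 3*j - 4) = 9*j^5 + 51*j^4 - 22*j^3 - 24*j^2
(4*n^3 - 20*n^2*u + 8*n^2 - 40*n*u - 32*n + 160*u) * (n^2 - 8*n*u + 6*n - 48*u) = 4*n^5 - 52*n^4*u + 32*n^4 + 160*n^3*u^2 - 416*n^3*u + 16*n^3 + 1280*n^2*u^2 - 208*n^2*u - 192*n^2 + 640*n*u^2 + 2496*n*u - 7680*u^2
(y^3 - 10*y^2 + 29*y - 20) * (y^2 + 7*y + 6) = y^5 - 3*y^4 - 35*y^3 + 123*y^2 + 34*y - 120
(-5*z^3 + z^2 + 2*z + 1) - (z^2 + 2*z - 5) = 6 - 5*z^3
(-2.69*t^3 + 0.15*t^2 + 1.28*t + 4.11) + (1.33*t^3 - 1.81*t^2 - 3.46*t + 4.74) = -1.36*t^3 - 1.66*t^2 - 2.18*t + 8.85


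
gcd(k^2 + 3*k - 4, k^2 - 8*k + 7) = k - 1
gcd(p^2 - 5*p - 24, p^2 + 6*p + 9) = p + 3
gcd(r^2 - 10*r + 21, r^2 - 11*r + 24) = r - 3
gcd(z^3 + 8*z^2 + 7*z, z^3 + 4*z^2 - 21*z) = z^2 + 7*z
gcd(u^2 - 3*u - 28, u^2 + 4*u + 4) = 1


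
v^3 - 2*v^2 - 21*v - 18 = (v - 6)*(v + 1)*(v + 3)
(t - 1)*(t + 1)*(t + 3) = t^3 + 3*t^2 - t - 3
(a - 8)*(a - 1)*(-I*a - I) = -I*a^3 + 8*I*a^2 + I*a - 8*I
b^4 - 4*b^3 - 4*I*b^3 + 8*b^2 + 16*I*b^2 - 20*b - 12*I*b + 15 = (b - 3)*(b - 1)*(b - 5*I)*(b + I)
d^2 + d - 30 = (d - 5)*(d + 6)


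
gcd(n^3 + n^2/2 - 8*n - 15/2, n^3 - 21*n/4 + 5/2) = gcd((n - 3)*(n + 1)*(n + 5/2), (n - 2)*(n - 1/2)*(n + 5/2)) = n + 5/2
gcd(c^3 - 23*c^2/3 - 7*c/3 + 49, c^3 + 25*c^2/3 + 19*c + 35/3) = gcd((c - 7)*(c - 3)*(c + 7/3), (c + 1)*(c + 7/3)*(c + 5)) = c + 7/3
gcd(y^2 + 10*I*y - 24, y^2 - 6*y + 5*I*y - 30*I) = 1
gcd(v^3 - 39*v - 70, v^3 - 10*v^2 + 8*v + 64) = v + 2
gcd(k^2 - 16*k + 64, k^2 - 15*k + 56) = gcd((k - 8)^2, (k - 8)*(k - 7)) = k - 8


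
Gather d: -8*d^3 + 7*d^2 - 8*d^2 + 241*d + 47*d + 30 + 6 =-8*d^3 - d^2 + 288*d + 36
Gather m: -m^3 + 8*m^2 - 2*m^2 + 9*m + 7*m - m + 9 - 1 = -m^3 + 6*m^2 + 15*m + 8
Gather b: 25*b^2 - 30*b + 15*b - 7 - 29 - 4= 25*b^2 - 15*b - 40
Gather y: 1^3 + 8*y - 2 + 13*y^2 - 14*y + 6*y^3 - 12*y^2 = 6*y^3 + y^2 - 6*y - 1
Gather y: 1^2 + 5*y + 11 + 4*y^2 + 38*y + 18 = 4*y^2 + 43*y + 30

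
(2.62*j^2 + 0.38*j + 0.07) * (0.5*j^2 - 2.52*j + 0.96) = 1.31*j^4 - 6.4124*j^3 + 1.5926*j^2 + 0.1884*j + 0.0672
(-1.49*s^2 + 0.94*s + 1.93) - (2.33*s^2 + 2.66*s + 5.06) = -3.82*s^2 - 1.72*s - 3.13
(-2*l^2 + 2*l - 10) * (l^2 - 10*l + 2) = -2*l^4 + 22*l^3 - 34*l^2 + 104*l - 20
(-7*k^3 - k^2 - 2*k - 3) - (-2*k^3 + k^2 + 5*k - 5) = -5*k^3 - 2*k^2 - 7*k + 2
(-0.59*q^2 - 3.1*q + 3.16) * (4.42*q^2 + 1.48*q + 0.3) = -2.6078*q^4 - 14.5752*q^3 + 9.2022*q^2 + 3.7468*q + 0.948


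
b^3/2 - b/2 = b*(b/2 + 1/2)*(b - 1)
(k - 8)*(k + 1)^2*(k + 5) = k^4 - k^3 - 45*k^2 - 83*k - 40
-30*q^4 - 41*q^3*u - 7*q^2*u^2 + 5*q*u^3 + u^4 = (-3*q + u)*(q + u)*(2*q + u)*(5*q + u)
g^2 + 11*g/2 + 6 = (g + 3/2)*(g + 4)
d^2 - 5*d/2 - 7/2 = (d - 7/2)*(d + 1)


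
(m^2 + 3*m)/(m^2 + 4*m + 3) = m/(m + 1)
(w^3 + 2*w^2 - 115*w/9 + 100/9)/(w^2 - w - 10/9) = (3*w^2 + 11*w - 20)/(3*w + 2)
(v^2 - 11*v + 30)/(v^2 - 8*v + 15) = (v - 6)/(v - 3)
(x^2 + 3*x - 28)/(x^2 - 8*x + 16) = (x + 7)/(x - 4)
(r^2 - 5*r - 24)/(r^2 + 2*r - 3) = (r - 8)/(r - 1)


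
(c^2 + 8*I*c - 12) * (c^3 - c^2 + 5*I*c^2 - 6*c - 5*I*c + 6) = c^5 - c^4 + 13*I*c^4 - 58*c^3 - 13*I*c^3 + 58*c^2 - 108*I*c^2 + 72*c + 108*I*c - 72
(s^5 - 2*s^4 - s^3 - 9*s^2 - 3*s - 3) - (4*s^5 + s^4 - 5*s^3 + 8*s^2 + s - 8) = -3*s^5 - 3*s^4 + 4*s^3 - 17*s^2 - 4*s + 5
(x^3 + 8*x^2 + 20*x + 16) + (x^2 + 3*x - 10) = x^3 + 9*x^2 + 23*x + 6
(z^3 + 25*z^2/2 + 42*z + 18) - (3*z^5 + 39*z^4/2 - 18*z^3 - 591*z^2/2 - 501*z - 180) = -3*z^5 - 39*z^4/2 + 19*z^3 + 308*z^2 + 543*z + 198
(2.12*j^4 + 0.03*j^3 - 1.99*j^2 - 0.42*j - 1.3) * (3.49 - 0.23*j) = -0.4876*j^5 + 7.3919*j^4 + 0.5624*j^3 - 6.8485*j^2 - 1.1668*j - 4.537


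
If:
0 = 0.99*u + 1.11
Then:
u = -1.12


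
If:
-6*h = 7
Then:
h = -7/6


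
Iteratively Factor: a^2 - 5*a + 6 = (a - 3)*(a - 2)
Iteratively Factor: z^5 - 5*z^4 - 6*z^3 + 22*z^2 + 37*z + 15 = (z - 3)*(z^4 - 2*z^3 - 12*z^2 - 14*z - 5) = (z - 3)*(z + 1)*(z^3 - 3*z^2 - 9*z - 5) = (z - 3)*(z + 1)^2*(z^2 - 4*z - 5) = (z - 5)*(z - 3)*(z + 1)^2*(z + 1)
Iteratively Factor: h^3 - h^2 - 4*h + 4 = (h - 2)*(h^2 + h - 2) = (h - 2)*(h + 2)*(h - 1)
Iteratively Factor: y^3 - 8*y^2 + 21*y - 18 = (y - 2)*(y^2 - 6*y + 9) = (y - 3)*(y - 2)*(y - 3)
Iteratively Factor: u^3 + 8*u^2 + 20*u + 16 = (u + 4)*(u^2 + 4*u + 4) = (u + 2)*(u + 4)*(u + 2)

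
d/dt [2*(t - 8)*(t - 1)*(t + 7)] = 6*t^2 - 8*t - 110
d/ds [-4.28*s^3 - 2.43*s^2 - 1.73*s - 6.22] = -12.84*s^2 - 4.86*s - 1.73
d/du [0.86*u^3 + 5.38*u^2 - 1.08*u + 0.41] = 2.58*u^2 + 10.76*u - 1.08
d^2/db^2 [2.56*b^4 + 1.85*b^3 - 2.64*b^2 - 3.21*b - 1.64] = 30.72*b^2 + 11.1*b - 5.28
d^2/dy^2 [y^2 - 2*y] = 2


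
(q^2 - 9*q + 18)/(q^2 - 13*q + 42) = (q - 3)/(q - 7)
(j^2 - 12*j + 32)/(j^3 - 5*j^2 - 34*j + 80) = (j - 4)/(j^2 + 3*j - 10)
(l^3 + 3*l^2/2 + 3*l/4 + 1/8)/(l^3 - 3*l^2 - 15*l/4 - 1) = (l + 1/2)/(l - 4)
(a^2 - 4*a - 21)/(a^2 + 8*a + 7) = (a^2 - 4*a - 21)/(a^2 + 8*a + 7)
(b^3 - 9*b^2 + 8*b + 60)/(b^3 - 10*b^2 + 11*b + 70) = (b - 6)/(b - 7)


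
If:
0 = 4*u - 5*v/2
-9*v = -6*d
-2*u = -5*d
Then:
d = 0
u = 0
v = 0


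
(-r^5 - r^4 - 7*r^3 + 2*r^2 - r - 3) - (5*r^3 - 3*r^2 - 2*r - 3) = -r^5 - r^4 - 12*r^3 + 5*r^2 + r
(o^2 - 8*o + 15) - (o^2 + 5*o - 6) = 21 - 13*o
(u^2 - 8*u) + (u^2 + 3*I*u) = 2*u^2 - 8*u + 3*I*u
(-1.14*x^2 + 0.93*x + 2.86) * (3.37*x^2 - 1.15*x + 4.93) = -3.8418*x^4 + 4.4451*x^3 + 2.9485*x^2 + 1.2959*x + 14.0998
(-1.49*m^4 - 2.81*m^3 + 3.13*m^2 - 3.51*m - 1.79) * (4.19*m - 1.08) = -6.2431*m^5 - 10.1647*m^4 + 16.1495*m^3 - 18.0873*m^2 - 3.7093*m + 1.9332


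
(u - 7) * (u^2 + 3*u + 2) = u^3 - 4*u^2 - 19*u - 14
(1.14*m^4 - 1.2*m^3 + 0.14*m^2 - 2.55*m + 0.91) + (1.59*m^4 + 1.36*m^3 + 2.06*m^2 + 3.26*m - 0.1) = 2.73*m^4 + 0.16*m^3 + 2.2*m^2 + 0.71*m + 0.81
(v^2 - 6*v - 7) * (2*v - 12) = 2*v^3 - 24*v^2 + 58*v + 84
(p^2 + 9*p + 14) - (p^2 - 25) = 9*p + 39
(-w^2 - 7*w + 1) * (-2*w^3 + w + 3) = 2*w^5 + 14*w^4 - 3*w^3 - 10*w^2 - 20*w + 3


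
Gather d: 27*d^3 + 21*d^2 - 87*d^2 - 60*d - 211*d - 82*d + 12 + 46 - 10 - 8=27*d^3 - 66*d^2 - 353*d + 40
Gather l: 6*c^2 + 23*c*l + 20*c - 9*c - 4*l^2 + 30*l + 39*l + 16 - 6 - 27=6*c^2 + 11*c - 4*l^2 + l*(23*c + 69) - 17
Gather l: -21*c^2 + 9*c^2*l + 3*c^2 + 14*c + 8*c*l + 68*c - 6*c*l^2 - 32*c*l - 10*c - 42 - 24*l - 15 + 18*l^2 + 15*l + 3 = -18*c^2 + 72*c + l^2*(18 - 6*c) + l*(9*c^2 - 24*c - 9) - 54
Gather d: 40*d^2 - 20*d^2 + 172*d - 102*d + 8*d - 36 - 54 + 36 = 20*d^2 + 78*d - 54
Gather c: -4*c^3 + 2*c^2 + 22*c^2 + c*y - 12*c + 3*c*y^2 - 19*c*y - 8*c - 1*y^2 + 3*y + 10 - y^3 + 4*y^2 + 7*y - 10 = -4*c^3 + 24*c^2 + c*(3*y^2 - 18*y - 20) - y^3 + 3*y^2 + 10*y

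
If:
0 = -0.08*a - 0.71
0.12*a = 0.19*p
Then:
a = -8.88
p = -5.61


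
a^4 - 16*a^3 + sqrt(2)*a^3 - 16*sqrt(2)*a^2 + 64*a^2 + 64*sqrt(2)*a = a*(a - 8)^2*(a + sqrt(2))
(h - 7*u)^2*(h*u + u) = h^3*u - 14*h^2*u^2 + h^2*u + 49*h*u^3 - 14*h*u^2 + 49*u^3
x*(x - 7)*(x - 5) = x^3 - 12*x^2 + 35*x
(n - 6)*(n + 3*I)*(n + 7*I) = n^3 - 6*n^2 + 10*I*n^2 - 21*n - 60*I*n + 126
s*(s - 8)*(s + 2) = s^3 - 6*s^2 - 16*s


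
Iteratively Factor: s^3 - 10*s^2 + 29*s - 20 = (s - 5)*(s^2 - 5*s + 4) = (s - 5)*(s - 1)*(s - 4)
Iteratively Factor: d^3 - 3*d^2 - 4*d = (d - 4)*(d^2 + d) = d*(d - 4)*(d + 1)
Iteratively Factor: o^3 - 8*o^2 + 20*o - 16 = (o - 2)*(o^2 - 6*o + 8) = (o - 4)*(o - 2)*(o - 2)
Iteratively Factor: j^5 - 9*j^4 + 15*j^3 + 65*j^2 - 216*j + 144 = (j - 4)*(j^4 - 5*j^3 - 5*j^2 + 45*j - 36) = (j - 4)*(j - 3)*(j^3 - 2*j^2 - 11*j + 12) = (j - 4)*(j - 3)*(j - 1)*(j^2 - j - 12) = (j - 4)^2*(j - 3)*(j - 1)*(j + 3)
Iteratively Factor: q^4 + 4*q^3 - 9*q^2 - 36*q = (q - 3)*(q^3 + 7*q^2 + 12*q) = q*(q - 3)*(q^2 + 7*q + 12) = q*(q - 3)*(q + 4)*(q + 3)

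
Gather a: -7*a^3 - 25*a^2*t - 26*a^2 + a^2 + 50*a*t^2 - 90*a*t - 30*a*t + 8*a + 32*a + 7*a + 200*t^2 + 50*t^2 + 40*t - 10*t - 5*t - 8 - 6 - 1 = -7*a^3 + a^2*(-25*t - 25) + a*(50*t^2 - 120*t + 47) + 250*t^2 + 25*t - 15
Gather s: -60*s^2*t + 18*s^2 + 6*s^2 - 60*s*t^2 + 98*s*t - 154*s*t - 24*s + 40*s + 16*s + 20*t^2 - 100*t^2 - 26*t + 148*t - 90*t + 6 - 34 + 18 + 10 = s^2*(24 - 60*t) + s*(-60*t^2 - 56*t + 32) - 80*t^2 + 32*t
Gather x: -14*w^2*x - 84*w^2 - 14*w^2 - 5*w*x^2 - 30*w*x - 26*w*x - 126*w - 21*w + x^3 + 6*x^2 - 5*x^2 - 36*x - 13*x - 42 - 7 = -98*w^2 - 147*w + x^3 + x^2*(1 - 5*w) + x*(-14*w^2 - 56*w - 49) - 49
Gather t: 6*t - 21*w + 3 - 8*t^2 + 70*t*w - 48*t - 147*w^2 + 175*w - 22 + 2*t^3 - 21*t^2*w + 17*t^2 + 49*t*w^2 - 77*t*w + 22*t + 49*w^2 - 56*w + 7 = 2*t^3 + t^2*(9 - 21*w) + t*(49*w^2 - 7*w - 20) - 98*w^2 + 98*w - 12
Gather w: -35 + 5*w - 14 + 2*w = 7*w - 49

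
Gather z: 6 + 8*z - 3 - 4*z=4*z + 3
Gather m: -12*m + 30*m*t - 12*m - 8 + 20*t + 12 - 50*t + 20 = m*(30*t - 24) - 30*t + 24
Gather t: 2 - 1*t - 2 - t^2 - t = -t^2 - 2*t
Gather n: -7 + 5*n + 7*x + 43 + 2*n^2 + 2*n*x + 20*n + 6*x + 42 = 2*n^2 + n*(2*x + 25) + 13*x + 78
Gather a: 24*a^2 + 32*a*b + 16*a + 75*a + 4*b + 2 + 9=24*a^2 + a*(32*b + 91) + 4*b + 11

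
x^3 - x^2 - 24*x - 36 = (x - 6)*(x + 2)*(x + 3)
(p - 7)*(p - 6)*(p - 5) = p^3 - 18*p^2 + 107*p - 210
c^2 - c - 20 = (c - 5)*(c + 4)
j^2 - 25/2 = (j - 5*sqrt(2)/2)*(j + 5*sqrt(2)/2)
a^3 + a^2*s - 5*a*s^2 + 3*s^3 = (a - s)^2*(a + 3*s)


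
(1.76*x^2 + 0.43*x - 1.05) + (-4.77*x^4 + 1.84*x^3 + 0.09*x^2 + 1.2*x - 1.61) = -4.77*x^4 + 1.84*x^3 + 1.85*x^2 + 1.63*x - 2.66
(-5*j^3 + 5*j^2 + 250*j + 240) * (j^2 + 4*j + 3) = -5*j^5 - 15*j^4 + 255*j^3 + 1255*j^2 + 1710*j + 720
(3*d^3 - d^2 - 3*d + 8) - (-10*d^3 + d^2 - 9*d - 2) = 13*d^3 - 2*d^2 + 6*d + 10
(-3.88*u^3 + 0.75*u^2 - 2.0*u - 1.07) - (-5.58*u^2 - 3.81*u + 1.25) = -3.88*u^3 + 6.33*u^2 + 1.81*u - 2.32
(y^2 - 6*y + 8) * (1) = y^2 - 6*y + 8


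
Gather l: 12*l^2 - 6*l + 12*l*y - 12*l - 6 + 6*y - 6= 12*l^2 + l*(12*y - 18) + 6*y - 12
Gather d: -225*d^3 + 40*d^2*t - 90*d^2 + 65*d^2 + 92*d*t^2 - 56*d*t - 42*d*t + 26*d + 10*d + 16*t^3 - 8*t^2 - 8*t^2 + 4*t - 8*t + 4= -225*d^3 + d^2*(40*t - 25) + d*(92*t^2 - 98*t + 36) + 16*t^3 - 16*t^2 - 4*t + 4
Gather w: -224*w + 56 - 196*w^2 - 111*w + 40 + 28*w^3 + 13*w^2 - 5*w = 28*w^3 - 183*w^2 - 340*w + 96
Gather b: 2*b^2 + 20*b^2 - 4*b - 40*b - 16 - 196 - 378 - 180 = 22*b^2 - 44*b - 770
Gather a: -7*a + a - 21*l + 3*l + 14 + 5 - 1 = -6*a - 18*l + 18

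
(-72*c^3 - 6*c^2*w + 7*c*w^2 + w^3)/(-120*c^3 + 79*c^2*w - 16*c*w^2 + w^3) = (24*c^2 + 10*c*w + w^2)/(40*c^2 - 13*c*w + w^2)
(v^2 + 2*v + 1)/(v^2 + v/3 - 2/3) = 3*(v + 1)/(3*v - 2)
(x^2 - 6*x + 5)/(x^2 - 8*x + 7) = (x - 5)/(x - 7)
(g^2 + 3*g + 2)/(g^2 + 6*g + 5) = (g + 2)/(g + 5)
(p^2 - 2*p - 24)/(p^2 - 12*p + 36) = (p + 4)/(p - 6)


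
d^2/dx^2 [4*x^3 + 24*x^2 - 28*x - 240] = 24*x + 48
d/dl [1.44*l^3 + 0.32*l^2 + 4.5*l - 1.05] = 4.32*l^2 + 0.64*l + 4.5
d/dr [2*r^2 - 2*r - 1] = 4*r - 2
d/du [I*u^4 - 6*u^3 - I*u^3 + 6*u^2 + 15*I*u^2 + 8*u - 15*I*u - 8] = 4*I*u^3 + u^2*(-18 - 3*I) + u*(12 + 30*I) + 8 - 15*I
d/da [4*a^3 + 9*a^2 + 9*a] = 12*a^2 + 18*a + 9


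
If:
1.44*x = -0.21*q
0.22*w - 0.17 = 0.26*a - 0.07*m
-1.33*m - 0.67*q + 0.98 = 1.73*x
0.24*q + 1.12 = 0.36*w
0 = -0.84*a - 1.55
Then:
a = -1.85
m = 3.37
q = -8.39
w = -2.48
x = 1.22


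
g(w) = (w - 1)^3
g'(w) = 3*(w - 1)^2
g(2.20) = 1.73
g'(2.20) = 4.32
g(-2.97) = -62.57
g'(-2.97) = 47.28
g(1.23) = 0.01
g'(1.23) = 0.16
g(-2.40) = -39.30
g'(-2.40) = 34.68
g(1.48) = 0.11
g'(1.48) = 0.69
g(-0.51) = -3.44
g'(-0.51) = 6.84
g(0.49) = -0.13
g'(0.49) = 0.78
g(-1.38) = -13.48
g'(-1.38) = 16.99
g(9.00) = 512.00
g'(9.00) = 192.00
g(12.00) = 1331.00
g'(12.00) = 363.00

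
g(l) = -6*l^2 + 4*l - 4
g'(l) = 4 - 12*l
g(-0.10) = -4.46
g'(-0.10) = 5.20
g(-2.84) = -63.75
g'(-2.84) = 38.08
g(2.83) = -40.73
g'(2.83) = -29.96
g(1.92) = -18.44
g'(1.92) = -19.04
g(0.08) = -3.72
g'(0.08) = 3.04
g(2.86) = -41.64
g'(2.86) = -30.32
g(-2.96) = -68.41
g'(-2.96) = 39.52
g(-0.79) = -10.90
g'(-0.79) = 13.48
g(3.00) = -46.00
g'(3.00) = -32.00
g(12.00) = -820.00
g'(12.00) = -140.00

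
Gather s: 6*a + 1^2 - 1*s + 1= 6*a - s + 2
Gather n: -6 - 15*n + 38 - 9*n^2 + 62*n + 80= -9*n^2 + 47*n + 112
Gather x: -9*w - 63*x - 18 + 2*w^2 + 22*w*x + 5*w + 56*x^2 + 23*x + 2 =2*w^2 - 4*w + 56*x^2 + x*(22*w - 40) - 16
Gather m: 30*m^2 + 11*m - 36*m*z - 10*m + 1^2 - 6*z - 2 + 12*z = 30*m^2 + m*(1 - 36*z) + 6*z - 1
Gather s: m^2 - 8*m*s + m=m^2 - 8*m*s + m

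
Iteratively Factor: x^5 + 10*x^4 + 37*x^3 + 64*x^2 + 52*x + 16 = (x + 2)*(x^4 + 8*x^3 + 21*x^2 + 22*x + 8) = (x + 1)*(x + 2)*(x^3 + 7*x^2 + 14*x + 8) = (x + 1)*(x + 2)*(x + 4)*(x^2 + 3*x + 2) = (x + 1)^2*(x + 2)*(x + 4)*(x + 2)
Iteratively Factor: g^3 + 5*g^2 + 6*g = (g + 2)*(g^2 + 3*g) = (g + 2)*(g + 3)*(g)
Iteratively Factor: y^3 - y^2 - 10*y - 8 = (y + 2)*(y^2 - 3*y - 4) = (y + 1)*(y + 2)*(y - 4)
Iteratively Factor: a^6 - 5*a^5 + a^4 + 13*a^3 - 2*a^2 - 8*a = (a + 1)*(a^5 - 6*a^4 + 7*a^3 + 6*a^2 - 8*a) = a*(a + 1)*(a^4 - 6*a^3 + 7*a^2 + 6*a - 8) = a*(a - 1)*(a + 1)*(a^3 - 5*a^2 + 2*a + 8) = a*(a - 2)*(a - 1)*(a + 1)*(a^2 - 3*a - 4) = a*(a - 4)*(a - 2)*(a - 1)*(a + 1)*(a + 1)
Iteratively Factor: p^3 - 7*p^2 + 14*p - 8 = (p - 2)*(p^2 - 5*p + 4) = (p - 2)*(p - 1)*(p - 4)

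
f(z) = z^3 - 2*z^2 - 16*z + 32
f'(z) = 3*z^2 - 4*z - 16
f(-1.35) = 47.49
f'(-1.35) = -5.13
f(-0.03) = 32.48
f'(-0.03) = -15.88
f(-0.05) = 32.79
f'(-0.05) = -15.79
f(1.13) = 12.81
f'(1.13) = -16.69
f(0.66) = 20.86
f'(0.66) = -17.33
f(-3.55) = 18.86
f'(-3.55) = 36.01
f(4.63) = 14.30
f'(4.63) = 29.79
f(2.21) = -2.33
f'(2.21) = -10.19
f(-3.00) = 35.00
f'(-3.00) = 23.00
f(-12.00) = -1792.00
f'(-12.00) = 464.00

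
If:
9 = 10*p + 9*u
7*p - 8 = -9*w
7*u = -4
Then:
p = 99/70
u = -4/7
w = -19/90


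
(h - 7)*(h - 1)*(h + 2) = h^3 - 6*h^2 - 9*h + 14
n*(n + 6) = n^2 + 6*n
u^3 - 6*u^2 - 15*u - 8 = (u - 8)*(u + 1)^2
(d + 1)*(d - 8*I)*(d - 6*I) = d^3 + d^2 - 14*I*d^2 - 48*d - 14*I*d - 48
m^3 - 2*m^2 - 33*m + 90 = (m - 5)*(m - 3)*(m + 6)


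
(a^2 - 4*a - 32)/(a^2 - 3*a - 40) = (a + 4)/(a + 5)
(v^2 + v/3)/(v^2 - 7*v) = (v + 1/3)/(v - 7)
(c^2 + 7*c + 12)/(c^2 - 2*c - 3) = (c^2 + 7*c + 12)/(c^2 - 2*c - 3)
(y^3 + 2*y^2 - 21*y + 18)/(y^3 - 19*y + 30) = (y^2 + 5*y - 6)/(y^2 + 3*y - 10)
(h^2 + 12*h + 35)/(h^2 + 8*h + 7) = (h + 5)/(h + 1)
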